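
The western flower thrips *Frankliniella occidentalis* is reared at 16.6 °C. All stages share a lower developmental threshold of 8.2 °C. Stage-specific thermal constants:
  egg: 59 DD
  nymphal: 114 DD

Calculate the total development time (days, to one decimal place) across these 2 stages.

20.6 days

Daily accumulation at 16.6 °C = 16.6 − 8.2 = 8.4 DD/day.
Total K = 59 + 114 = 173 DD.
Total duration = 173 / 8.4 = 20.595 ≈ 20.6 days.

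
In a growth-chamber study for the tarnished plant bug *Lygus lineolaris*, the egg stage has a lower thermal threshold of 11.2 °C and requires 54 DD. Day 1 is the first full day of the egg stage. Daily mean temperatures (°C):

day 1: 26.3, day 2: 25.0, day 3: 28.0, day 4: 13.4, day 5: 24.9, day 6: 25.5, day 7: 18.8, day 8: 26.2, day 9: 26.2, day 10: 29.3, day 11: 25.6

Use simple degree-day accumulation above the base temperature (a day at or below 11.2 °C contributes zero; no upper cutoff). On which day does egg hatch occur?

Daily DD above 11.2 °C: 15.1, 13.8, 16.8, 2.2, 13.7, 14.3, 7.6, 15.0, 15.0, 18.1, 14.4.
Cumulative: 15.1, 28.9, 45.7, 47.9, 61.6, 75.9, 83.5, 98.5, 113.5, 131.6, 146.0.
The total first reaches 54 DD on day 5.

day 5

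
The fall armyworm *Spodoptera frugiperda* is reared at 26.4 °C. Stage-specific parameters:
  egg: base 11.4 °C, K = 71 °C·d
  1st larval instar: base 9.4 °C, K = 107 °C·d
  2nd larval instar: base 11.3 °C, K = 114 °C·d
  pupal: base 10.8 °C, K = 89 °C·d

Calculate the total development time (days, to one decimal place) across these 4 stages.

24.3 days

egg: 71 / (26.4 − 11.4) = 71 / 15.0 = 4.733 d.
1st larval instar: 107 / (26.4 − 9.4) = 107 / 17.0 = 6.294 d.
2nd larval instar: 114 / (26.4 − 11.3) = 114 / 15.1 = 7.550 d.
pupal: 89 / (26.4 − 10.8) = 89 / 15.6 = 5.705 d.
Sum = 24.282 ≈ 24.3 days.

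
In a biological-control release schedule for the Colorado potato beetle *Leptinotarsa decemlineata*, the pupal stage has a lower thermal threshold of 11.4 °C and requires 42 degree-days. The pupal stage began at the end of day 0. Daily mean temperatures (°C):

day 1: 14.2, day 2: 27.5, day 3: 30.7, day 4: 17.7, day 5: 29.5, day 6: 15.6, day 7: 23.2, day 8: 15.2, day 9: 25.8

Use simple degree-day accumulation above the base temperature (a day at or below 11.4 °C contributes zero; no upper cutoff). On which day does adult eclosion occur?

Daily DD above 11.4 °C: 2.8, 16.1, 19.3, 6.3, 18.1, 4.2, 11.8, 3.8, 14.4.
Cumulative: 2.8, 18.9, 38.2, 44.5, 62.6, 66.8, 78.6, 82.4, 96.8.
The total first reaches 42 DD on day 4.

day 4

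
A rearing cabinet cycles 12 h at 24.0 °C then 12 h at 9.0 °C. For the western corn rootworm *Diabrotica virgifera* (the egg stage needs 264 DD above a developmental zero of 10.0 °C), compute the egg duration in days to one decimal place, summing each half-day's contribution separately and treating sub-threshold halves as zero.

37.7 days

Day half: max(0, 24.0 − 10.0) × 0.5 = 14.0 × 0.5 = 7.00 DD.
Night half: max(0, 9.0 − 10.0) × 0.5 = 0.0 × 0.5 = 0.00 DD.
Per 24 h: 7.00 DD/day.
Duration = 264 / 7.00 = 37.714 ≈ 37.7 days.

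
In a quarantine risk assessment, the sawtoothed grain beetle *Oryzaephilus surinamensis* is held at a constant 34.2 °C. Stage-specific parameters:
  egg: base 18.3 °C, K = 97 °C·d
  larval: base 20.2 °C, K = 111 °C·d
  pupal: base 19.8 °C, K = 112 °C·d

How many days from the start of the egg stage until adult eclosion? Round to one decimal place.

egg: 97 / (34.2 − 18.3) = 97 / 15.9 = 6.101 d.
larval: 111 / (34.2 − 20.2) = 111 / 14.0 = 7.929 d.
pupal: 112 / (34.2 − 19.8) = 112 / 14.4 = 7.778 d.
Sum = 21.807 ≈ 21.8 days.

21.8 days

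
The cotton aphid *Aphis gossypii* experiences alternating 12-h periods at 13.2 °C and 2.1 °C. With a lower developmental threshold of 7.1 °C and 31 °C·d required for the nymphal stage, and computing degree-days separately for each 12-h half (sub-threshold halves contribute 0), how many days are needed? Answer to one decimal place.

10.2 days

Day half: max(0, 13.2 − 7.1) × 0.5 = 6.1 × 0.5 = 3.05 DD.
Night half: max(0, 2.1 − 7.1) × 0.5 = 0.0 × 0.5 = 0.00 DD.
Per 24 h: 3.05 DD/day.
Duration = 31 / 3.05 = 10.164 ≈ 10.2 days.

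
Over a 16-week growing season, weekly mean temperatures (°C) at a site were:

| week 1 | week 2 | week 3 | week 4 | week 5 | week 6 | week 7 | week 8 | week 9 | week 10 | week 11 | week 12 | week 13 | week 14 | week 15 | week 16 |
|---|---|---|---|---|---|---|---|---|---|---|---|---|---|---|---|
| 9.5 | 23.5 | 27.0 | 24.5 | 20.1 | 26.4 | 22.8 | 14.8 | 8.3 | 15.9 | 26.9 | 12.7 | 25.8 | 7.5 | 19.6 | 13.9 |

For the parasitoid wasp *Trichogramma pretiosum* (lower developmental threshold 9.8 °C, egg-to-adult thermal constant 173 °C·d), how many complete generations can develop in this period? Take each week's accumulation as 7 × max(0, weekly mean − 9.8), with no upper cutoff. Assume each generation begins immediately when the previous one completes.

Weekly DD (7 × max(0, T̄ − 9.8)): 0.0, 95.9, 120.4, 102.9, 72.1, 116.2, 91.0, 35.0, 0.0, 42.7, 119.7, 20.3, 112.0, 0.0, 68.6, 28.7.
Season total = 1025.5 DD.
Complete generations = ⌊1025.5 / 173⌋ = 5.

5 generations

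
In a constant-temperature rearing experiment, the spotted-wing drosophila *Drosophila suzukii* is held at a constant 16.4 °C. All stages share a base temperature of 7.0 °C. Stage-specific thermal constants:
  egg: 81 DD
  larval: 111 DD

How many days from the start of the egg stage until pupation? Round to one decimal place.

20.4 days

Daily accumulation at 16.4 °C = 16.4 − 7.0 = 9.4 DD/day.
Total K = 81 + 111 = 192 DD.
Total duration = 192 / 9.4 = 20.426 ≈ 20.4 days.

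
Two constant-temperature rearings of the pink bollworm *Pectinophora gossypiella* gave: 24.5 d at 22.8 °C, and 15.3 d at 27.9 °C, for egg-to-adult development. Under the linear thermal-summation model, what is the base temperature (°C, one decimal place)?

14.3 °C

Under the model K = D·(T − T_b), so D₁·(T₁ − T_b) = D₂·(T₂ − T_b).
24.5·(22.8 − T_b) = 15.3·(27.9 − T_b)
T_b = (24.5·22.8 − 15.3·27.9) / (24.5 − 15.3) = 131.73 / 9.2 = 14.318 °C ≈ 14.3 °C.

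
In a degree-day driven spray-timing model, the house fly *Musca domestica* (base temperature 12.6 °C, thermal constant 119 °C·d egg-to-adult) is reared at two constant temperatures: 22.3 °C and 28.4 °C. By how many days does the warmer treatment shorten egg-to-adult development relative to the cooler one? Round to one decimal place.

4.7 days

At 22.3 °C: 119 / (22.3 − 12.6) = 119 / 9.7 = 12.268 d.
At 28.4 °C: 119 / (28.4 − 12.6) = 119 / 15.8 = 7.532 d.
Difference = |12.268 − 7.532| = 4.736 ≈ 4.7 days.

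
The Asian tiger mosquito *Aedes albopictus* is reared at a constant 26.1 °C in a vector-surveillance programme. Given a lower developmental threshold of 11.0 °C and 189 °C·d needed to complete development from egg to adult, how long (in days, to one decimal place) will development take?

12.5 days

Daily accumulation = 26.1 − 11.0 = 15.1 DD/day.
Duration = 189 / 15.1 = 12.517 ≈ 12.5 days.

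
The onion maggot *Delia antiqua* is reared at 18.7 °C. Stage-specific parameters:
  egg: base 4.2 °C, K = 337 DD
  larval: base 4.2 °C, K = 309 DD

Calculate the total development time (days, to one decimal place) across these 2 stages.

egg: 337 / (18.7 − 4.2) = 337 / 14.5 = 23.241 d.
larval: 309 / (18.7 − 4.2) = 309 / 14.5 = 21.310 d.
Sum = 44.552 ≈ 44.6 days.

44.6 days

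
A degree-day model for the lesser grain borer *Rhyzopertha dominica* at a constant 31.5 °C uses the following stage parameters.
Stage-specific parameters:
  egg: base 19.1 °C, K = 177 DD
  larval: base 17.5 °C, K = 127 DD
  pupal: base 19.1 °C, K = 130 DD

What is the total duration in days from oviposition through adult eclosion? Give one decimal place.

egg: 177 / (31.5 − 19.1) = 177 / 12.4 = 14.274 d.
larval: 127 / (31.5 − 17.5) = 127 / 14.0 = 9.071 d.
pupal: 130 / (31.5 − 19.1) = 130 / 12.4 = 10.484 d.
Sum = 33.829 ≈ 33.8 days.

33.8 days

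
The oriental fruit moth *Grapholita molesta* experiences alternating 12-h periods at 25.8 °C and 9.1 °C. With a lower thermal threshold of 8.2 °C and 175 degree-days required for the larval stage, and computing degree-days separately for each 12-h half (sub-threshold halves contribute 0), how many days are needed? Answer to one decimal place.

18.9 days

Day half: max(0, 25.8 − 8.2) × 0.5 = 17.6 × 0.5 = 8.80 DD.
Night half: max(0, 9.1 − 8.2) × 0.5 = 0.9 × 0.5 = 0.45 DD.
Per 24 h: 9.25 DD/day.
Duration = 175 / 9.25 = 18.919 ≈ 18.9 days.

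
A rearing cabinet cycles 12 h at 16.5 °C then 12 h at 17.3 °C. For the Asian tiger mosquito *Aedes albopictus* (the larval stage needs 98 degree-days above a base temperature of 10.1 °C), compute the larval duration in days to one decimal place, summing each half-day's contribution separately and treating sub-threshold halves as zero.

Day half: max(0, 16.5 − 10.1) × 0.5 = 6.4 × 0.5 = 3.20 DD.
Night half: max(0, 17.3 − 10.1) × 0.5 = 7.2 × 0.5 = 3.60 DD.
Per 24 h: 6.80 DD/day.
Duration = 98 / 6.80 = 14.412 ≈ 14.4 days.

14.4 days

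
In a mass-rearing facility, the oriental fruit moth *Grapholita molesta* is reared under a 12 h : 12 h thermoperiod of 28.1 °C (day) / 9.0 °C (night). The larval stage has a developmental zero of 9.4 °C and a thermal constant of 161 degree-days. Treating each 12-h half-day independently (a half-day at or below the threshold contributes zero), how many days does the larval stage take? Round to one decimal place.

17.2 days

Day half: max(0, 28.1 − 9.4) × 0.5 = 18.7 × 0.5 = 9.35 DD.
Night half: max(0, 9.0 − 9.4) × 0.5 = 0.0 × 0.5 = 0.00 DD.
Per 24 h: 9.35 DD/day.
Duration = 161 / 9.35 = 17.219 ≈ 17.2 days.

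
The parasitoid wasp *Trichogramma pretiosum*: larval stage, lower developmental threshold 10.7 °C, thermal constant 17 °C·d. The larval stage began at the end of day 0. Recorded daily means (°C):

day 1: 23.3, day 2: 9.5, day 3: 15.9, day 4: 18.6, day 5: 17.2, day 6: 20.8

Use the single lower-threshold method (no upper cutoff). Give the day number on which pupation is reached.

day 3

Daily DD above 10.7 °C: 12.6, 0.0, 5.2, 7.9, 6.5, 10.1.
Cumulative: 12.6, 12.6, 17.8, 25.7, 32.2, 42.3.
The total first reaches 17 DD on day 3.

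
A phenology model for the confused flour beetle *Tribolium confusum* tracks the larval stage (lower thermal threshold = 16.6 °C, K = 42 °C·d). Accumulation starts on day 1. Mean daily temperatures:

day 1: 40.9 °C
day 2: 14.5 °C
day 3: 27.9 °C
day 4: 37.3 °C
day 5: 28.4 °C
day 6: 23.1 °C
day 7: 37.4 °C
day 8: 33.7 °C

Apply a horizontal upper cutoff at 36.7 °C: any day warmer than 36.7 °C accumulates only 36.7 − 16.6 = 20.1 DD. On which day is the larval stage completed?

Daily DD above 16.6 °C (capped at 20.1): 20.1, 0.0, 11.3, 20.1, 11.8, 6.5, 20.1, 17.1.
Cumulative: 20.1, 20.1, 31.4, 51.5, 63.3, 69.8, 89.9, 107.0.
The total first reaches 42 DD on day 4.

day 4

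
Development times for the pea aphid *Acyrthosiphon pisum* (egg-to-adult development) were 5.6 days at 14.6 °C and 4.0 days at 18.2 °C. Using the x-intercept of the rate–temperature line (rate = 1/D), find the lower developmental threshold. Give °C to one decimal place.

5.6 °C

Under the model K = D·(T − T_b), so D₁·(T₁ − T_b) = D₂·(T₂ − T_b).
5.6·(14.6 − T_b) = 4.0·(18.2 − T_b)
T_b = (5.6·14.6 − 4.0·18.2) / (5.6 − 4.0) = 8.96 / 1.6 = 5.600 °C ≈ 5.6 °C.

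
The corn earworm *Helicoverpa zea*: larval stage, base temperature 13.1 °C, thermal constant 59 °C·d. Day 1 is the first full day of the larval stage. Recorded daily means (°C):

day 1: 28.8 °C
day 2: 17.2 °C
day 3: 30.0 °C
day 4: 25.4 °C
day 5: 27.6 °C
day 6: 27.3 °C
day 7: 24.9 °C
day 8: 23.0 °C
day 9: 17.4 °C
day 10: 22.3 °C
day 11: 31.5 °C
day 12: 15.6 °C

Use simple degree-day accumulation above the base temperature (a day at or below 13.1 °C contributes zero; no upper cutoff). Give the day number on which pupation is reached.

Daily DD above 13.1 °C: 15.7, 4.1, 16.9, 12.3, 14.5, 14.2, 11.8, 9.9, 4.3, 9.2, 18.4, 2.5.
Cumulative: 15.7, 19.8, 36.7, 49.0, 63.5, 77.7, 89.5, 99.4, 103.7, 112.9, 131.3, 133.8.
The total first reaches 59 DD on day 5.

day 5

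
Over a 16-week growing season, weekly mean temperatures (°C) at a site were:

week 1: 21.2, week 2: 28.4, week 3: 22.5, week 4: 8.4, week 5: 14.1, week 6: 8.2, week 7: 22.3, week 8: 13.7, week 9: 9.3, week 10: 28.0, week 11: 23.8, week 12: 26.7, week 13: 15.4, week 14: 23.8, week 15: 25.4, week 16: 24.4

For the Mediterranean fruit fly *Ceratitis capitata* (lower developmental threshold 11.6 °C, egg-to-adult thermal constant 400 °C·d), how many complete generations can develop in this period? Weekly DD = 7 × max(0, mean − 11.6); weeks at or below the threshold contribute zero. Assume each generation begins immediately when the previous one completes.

Weekly DD (7 × max(0, T̄ − 11.6)): 67.2, 117.6, 76.3, 0.0, 17.5, 0.0, 74.9, 14.7, 0.0, 114.8, 85.4, 105.7, 26.6, 85.4, 96.6, 89.6.
Season total = 972.3 DD.
Complete generations = ⌊972.3 / 400⌋ = 2.

2 generations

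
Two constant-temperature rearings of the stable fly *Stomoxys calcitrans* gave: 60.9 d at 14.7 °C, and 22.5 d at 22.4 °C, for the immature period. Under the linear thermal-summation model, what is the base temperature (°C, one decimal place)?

10.2 °C

Equal thermal constants: D₁(T₁ − T_b) = D₂(T₂ − T_b).
60.9·(14.7 − T_b) = 22.5·(22.4 − T_b)
T_b = (60.9·14.7 − 22.5·22.4) / (60.9 − 22.5) = 391.23 / 38.4 = 10.188 °C ≈ 10.2 °C.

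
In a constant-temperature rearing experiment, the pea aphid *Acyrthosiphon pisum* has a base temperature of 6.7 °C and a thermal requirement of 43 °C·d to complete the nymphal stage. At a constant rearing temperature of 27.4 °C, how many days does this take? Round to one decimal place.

Daily accumulation = 27.4 − 6.7 = 20.7 DD/day.
Duration = 43 / 20.7 = 2.077 ≈ 2.1 days.

2.1 days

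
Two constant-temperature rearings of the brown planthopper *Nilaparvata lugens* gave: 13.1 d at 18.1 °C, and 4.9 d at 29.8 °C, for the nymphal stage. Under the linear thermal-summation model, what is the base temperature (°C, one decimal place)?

Under the model K = D·(T − T_b), so D₁·(T₁ − T_b) = D₂·(T₂ − T_b).
13.1·(18.1 − T_b) = 4.9·(29.8 − T_b)
T_b = (13.1·18.1 − 4.9·29.8) / (13.1 − 4.9) = 91.09 / 8.2 = 11.109 °C ≈ 11.1 °C.

11.1 °C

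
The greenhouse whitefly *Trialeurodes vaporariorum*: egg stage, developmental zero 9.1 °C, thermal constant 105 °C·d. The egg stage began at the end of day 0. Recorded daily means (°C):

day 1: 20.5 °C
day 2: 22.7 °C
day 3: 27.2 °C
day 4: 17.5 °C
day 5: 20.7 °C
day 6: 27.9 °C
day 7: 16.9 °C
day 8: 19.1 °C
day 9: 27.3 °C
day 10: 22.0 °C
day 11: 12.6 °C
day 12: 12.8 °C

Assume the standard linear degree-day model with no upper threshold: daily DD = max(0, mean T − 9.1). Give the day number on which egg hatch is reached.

day 9

Daily DD above 9.1 °C: 11.4, 13.6, 18.1, 8.4, 11.6, 18.8, 7.8, 10.0, 18.2, 12.9, 3.5, 3.7.
Cumulative: 11.4, 25.0, 43.1, 51.5, 63.1, 81.9, 89.7, 99.7, 117.9, 130.8, 134.3, 138.0.
The total first reaches 105 DD on day 9.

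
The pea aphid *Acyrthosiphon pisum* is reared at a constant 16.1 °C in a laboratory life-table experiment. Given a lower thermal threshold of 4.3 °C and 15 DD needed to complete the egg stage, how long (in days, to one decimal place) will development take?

Daily accumulation = 16.1 − 4.3 = 11.8 DD/day.
Duration = 15 / 11.8 = 1.271 ≈ 1.3 days.

1.3 days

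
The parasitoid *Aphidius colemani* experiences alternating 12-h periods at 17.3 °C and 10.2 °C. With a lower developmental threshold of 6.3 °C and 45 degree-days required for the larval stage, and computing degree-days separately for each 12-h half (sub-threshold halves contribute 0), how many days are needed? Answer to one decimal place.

Day half: max(0, 17.3 − 6.3) × 0.5 = 11.0 × 0.5 = 5.50 DD.
Night half: max(0, 10.2 − 6.3) × 0.5 = 3.9 × 0.5 = 1.95 DD.
Per 24 h: 7.45 DD/day.
Duration = 45 / 7.45 = 6.040 ≈ 6.0 days.

6.0 days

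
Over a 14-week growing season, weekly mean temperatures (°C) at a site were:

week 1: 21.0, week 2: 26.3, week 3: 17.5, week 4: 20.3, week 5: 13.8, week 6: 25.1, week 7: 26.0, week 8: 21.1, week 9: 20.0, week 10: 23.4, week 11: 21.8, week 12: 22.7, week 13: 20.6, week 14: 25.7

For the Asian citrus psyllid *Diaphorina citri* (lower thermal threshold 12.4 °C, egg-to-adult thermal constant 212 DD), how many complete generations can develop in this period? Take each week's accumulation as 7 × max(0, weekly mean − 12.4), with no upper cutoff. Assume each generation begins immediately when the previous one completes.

4 generations

Weekly DD (7 × max(0, T̄ − 12.4)): 60.2, 97.3, 35.7, 55.3, 9.8, 88.9, 95.2, 60.9, 53.2, 77.0, 65.8, 72.1, 57.4, 93.1.
Season total = 921.9 DD.
Complete generations = ⌊921.9 / 212⌋ = 4.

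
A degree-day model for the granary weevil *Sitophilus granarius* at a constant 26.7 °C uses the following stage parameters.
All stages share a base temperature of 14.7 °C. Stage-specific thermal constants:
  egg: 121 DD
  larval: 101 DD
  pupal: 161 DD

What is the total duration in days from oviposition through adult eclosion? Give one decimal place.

31.9 days

Daily accumulation at 26.7 °C = 26.7 − 14.7 = 12.0 DD/day.
Total K = 121 + 101 + 161 = 383 DD.
Total duration = 383 / 12.0 = 31.917 ≈ 31.9 days.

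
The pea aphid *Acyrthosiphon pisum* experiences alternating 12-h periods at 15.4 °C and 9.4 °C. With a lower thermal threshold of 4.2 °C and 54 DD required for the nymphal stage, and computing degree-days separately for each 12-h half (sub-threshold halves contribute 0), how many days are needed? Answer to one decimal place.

6.6 days

Day half: max(0, 15.4 − 4.2) × 0.5 = 11.2 × 0.5 = 5.60 DD.
Night half: max(0, 9.4 − 4.2) × 0.5 = 5.2 × 0.5 = 2.60 DD.
Per 24 h: 8.20 DD/day.
Duration = 54 / 8.20 = 6.585 ≈ 6.6 days.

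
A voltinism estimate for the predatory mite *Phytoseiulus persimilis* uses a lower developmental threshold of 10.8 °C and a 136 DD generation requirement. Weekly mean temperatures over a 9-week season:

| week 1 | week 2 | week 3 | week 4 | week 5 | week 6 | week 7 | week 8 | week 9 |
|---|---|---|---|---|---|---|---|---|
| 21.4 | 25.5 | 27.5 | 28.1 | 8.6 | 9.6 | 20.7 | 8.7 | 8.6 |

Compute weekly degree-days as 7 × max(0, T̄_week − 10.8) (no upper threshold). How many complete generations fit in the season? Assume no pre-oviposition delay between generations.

Weekly DD (7 × max(0, T̄ − 10.8)): 74.2, 102.9, 116.9, 121.1, 0.0, 0.0, 69.3, 0.0, 0.0.
Season total = 484.4 DD.
Complete generations = ⌊484.4 / 136⌋ = 3.

3 generations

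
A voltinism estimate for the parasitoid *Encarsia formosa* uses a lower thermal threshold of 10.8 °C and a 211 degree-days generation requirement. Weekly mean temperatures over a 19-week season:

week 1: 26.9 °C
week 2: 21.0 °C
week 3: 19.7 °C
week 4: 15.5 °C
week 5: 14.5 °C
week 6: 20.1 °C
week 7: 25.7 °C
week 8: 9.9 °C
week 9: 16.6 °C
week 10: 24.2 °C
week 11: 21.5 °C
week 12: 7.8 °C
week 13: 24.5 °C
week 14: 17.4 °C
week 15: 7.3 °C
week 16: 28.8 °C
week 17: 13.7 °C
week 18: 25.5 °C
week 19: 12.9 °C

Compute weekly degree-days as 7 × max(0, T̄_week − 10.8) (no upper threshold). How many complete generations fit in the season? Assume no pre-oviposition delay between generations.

5 generations

Weekly DD (7 × max(0, T̄ − 10.8)): 112.7, 71.4, 62.3, 32.9, 25.9, 65.1, 104.3, 0.0, 40.6, 93.8, 74.9, 0.0, 95.9, 46.2, 0.0, 126.0, 20.3, 102.9, 14.7.
Season total = 1089.9 DD.
Complete generations = ⌊1089.9 / 211⌋ = 5.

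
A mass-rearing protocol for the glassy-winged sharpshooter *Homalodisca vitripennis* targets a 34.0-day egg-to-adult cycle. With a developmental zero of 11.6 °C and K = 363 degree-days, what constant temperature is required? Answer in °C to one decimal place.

Required daily accumulation = 363 / 34.0 = 10.676 DD/day.
T = T_base + 10.676 = 11.6 + 10.676 = 22.276 ≈ 22.3 °C.

22.3 °C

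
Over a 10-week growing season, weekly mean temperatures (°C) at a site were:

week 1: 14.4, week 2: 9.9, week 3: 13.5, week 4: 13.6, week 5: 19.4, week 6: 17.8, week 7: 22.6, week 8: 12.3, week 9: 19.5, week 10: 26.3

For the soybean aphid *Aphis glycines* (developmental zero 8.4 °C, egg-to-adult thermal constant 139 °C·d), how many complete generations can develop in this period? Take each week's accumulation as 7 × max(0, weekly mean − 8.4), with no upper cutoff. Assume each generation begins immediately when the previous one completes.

Weekly DD (7 × max(0, T̄ − 8.4)): 42.0, 10.5, 35.7, 36.4, 77.0, 65.8, 99.4, 27.3, 77.7, 125.3.
Season total = 597.1 DD.
Complete generations = ⌊597.1 / 139⌋ = 4.

4 generations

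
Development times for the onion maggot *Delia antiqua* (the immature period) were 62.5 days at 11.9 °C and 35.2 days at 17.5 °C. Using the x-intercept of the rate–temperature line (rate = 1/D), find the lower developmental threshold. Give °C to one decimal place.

Under the model K = D·(T − T_b), so D₁·(T₁ − T_b) = D₂·(T₂ − T_b).
62.5·(11.9 − T_b) = 35.2·(17.5 − T_b)
T_b = (62.5·11.9 − 35.2·17.5) / (62.5 − 35.2) = 127.75 / 27.3 = 4.679 °C ≈ 4.7 °C.

4.7 °C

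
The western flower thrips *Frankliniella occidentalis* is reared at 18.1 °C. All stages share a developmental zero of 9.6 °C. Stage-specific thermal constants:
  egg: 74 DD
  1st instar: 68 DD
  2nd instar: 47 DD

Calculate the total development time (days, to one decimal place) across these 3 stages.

22.2 days

Daily accumulation at 18.1 °C = 18.1 − 9.6 = 8.5 DD/day.
Total K = 74 + 68 + 47 = 189 DD.
Total duration = 189 / 8.5 = 22.235 ≈ 22.2 days.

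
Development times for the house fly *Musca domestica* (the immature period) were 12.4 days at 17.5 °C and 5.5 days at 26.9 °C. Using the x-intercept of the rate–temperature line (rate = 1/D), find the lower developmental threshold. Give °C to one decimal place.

10.0 °C

Equal thermal constants: D₁(T₁ − T_b) = D₂(T₂ − T_b).
12.4·(17.5 − T_b) = 5.5·(26.9 − T_b)
T_b = (12.4·17.5 − 5.5·26.9) / (12.4 − 5.5) = 69.05 / 6.9 = 10.007 °C ≈ 10.0 °C.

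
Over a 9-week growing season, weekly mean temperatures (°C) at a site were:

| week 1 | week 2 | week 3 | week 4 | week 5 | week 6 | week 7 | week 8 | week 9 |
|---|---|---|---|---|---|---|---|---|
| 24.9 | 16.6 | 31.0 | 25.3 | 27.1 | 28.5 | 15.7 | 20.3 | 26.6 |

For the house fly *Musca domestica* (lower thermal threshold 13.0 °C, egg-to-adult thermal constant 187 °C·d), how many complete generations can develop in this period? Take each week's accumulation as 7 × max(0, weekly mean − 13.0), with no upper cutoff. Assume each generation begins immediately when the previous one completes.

3 generations

Weekly DD (7 × max(0, T̄ − 13.0)): 83.3, 25.2, 126.0, 86.1, 98.7, 108.5, 18.9, 51.1, 95.2.
Season total = 693.0 DD.
Complete generations = ⌊693.0 / 187⌋ = 3.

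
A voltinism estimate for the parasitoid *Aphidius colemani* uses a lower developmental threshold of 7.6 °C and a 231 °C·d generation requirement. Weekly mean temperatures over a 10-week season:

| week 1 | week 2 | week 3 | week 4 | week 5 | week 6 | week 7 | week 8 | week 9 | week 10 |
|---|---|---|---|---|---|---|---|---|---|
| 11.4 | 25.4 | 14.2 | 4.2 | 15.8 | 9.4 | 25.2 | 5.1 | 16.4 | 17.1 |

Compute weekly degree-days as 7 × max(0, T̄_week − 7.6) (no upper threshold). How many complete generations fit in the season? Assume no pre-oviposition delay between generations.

Weekly DD (7 × max(0, T̄ − 7.6)): 26.6, 124.6, 46.2, 0.0, 57.4, 12.6, 123.2, 0.0, 61.6, 66.5.
Season total = 518.7 DD.
Complete generations = ⌊518.7 / 231⌋ = 2.

2 generations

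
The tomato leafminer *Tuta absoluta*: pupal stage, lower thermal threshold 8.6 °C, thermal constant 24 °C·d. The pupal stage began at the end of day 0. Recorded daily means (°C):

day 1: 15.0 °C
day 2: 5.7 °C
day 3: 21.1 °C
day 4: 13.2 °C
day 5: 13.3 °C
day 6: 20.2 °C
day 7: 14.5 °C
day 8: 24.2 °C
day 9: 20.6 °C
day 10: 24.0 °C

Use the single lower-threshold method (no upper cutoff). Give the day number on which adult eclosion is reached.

day 5

Daily DD above 8.6 °C: 6.4, 0.0, 12.5, 4.6, 4.7, 11.6, 5.9, 15.6, 12.0, 15.4.
Cumulative: 6.4, 6.4, 18.9, 23.5, 28.2, 39.8, 45.7, 61.3, 73.3, 88.7.
The total first reaches 24 DD on day 5.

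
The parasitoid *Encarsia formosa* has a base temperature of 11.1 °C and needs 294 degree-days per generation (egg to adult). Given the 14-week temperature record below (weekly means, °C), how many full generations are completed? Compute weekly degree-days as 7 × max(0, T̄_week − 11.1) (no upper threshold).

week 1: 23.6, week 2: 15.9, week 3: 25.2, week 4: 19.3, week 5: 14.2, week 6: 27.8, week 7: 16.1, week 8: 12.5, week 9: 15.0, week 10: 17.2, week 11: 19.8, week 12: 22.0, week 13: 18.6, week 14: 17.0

2 generations

Weekly DD (7 × max(0, T̄ − 11.1)): 87.5, 33.6, 98.7, 57.4, 21.7, 116.9, 35.0, 9.8, 27.3, 42.7, 60.9, 76.3, 52.5, 41.3.
Season total = 761.6 DD.
Complete generations = ⌊761.6 / 294⌋ = 2.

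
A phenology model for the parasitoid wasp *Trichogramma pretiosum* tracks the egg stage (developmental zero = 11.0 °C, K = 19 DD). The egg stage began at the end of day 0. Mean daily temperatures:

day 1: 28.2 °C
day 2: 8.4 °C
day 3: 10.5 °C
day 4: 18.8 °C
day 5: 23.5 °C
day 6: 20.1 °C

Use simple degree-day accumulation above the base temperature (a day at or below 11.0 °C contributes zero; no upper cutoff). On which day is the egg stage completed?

Daily DD above 11.0 °C: 17.2, 0.0, 0.0, 7.8, 12.5, 9.1.
Cumulative: 17.2, 17.2, 17.2, 25.0, 37.5, 46.6.
The total first reaches 19 DD on day 4.

day 4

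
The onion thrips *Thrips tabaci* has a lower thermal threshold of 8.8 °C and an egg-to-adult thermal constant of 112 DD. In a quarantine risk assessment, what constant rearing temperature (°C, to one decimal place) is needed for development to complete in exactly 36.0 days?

11.9 °C

Required daily accumulation = 112 / 36.0 = 3.111 DD/day.
T = T_base + 3.111 = 8.8 + 3.111 = 11.911 ≈ 11.9 °C.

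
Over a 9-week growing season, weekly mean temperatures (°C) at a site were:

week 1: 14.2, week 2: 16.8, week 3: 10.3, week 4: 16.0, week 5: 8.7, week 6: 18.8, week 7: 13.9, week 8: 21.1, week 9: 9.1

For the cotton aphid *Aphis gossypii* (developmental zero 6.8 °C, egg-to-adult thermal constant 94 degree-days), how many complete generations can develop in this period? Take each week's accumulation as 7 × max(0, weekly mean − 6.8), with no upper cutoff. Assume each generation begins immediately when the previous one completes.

5 generations

Weekly DD (7 × max(0, T̄ − 6.8)): 51.8, 70.0, 24.5, 64.4, 13.3, 84.0, 49.7, 100.1, 16.1.
Season total = 473.9 DD.
Complete generations = ⌊473.9 / 94⌋ = 5.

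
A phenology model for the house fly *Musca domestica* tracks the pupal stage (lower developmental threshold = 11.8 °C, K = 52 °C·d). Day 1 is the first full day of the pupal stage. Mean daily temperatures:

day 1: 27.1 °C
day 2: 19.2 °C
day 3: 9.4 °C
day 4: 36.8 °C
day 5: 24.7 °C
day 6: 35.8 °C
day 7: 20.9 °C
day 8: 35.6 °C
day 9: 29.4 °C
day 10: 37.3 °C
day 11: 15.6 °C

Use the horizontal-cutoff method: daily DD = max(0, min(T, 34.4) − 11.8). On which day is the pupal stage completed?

day 5

Daily DD above 11.8 °C (capped at 22.6): 15.3, 7.4, 0.0, 22.6, 12.9, 22.6, 9.1, 22.6, 17.6, 22.6, 3.8.
Cumulative: 15.3, 22.7, 22.7, 45.3, 58.2, 80.8, 89.9, 112.5, 130.1, 152.7, 156.5.
The total first reaches 52 DD on day 5.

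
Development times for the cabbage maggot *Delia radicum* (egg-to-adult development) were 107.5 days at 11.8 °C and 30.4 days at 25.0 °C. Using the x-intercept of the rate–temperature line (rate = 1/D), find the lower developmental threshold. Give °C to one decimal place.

Equal thermal constants: D₁(T₁ − T_b) = D₂(T₂ − T_b).
107.5·(11.8 − T_b) = 30.4·(25.0 − T_b)
T_b = (107.5·11.8 − 30.4·25.0) / (107.5 − 30.4) = 508.50 / 77.1 = 6.595 °C ≈ 6.6 °C.

6.6 °C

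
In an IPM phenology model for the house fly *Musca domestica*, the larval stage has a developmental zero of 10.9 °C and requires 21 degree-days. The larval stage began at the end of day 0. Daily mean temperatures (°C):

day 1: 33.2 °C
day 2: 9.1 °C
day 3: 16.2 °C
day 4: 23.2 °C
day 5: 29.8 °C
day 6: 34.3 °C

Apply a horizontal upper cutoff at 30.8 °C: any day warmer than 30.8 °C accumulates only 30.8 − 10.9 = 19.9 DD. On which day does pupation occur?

day 3

Daily DD above 10.9 °C (capped at 19.9): 19.9, 0.0, 5.3, 12.3, 18.9, 19.9.
Cumulative: 19.9, 19.9, 25.2, 37.5, 56.4, 76.3.
The total first reaches 21 DD on day 3.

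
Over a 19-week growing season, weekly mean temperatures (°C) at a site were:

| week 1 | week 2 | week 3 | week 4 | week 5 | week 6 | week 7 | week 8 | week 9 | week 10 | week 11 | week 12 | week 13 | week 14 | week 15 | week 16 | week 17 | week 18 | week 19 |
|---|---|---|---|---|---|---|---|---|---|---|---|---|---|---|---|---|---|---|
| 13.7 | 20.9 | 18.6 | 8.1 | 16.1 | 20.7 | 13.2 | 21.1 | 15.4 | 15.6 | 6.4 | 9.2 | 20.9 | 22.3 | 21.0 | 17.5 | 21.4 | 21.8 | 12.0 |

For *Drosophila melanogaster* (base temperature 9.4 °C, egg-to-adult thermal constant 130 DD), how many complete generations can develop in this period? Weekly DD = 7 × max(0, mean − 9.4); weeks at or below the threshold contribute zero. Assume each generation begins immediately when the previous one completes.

7 generations

Weekly DD (7 × max(0, T̄ − 9.4)): 30.1, 80.5, 64.4, 0.0, 46.9, 79.1, 26.6, 81.9, 42.0, 43.4, 0.0, 0.0, 80.5, 90.3, 81.2, 56.7, 84.0, 86.8, 18.2.
Season total = 992.6 DD.
Complete generations = ⌊992.6 / 130⌋ = 7.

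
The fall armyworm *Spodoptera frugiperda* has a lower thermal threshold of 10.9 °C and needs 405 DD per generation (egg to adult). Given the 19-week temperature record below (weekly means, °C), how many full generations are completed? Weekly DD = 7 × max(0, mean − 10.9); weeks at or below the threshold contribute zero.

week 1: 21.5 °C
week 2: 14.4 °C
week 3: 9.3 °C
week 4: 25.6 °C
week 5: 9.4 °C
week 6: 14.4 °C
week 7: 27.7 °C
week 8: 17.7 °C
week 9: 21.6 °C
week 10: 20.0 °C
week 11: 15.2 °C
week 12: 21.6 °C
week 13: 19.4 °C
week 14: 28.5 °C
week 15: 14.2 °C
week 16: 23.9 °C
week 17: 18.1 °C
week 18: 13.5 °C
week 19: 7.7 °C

2 generations

Weekly DD (7 × max(0, T̄ − 10.9)): 74.2, 24.5, 0.0, 102.9, 0.0, 24.5, 117.6, 47.6, 74.9, 63.7, 30.1, 74.9, 59.5, 123.2, 23.1, 91.0, 50.4, 18.2, 0.0.
Season total = 1000.3 DD.
Complete generations = ⌊1000.3 / 405⌋ = 2.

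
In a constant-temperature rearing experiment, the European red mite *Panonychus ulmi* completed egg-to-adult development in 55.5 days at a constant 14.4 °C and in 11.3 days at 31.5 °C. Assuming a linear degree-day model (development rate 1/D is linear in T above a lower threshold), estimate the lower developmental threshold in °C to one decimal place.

Linear rate model ⇒ the product D·(T − T_b) is constant across temperatures.
55.5·(14.4 − T_b) = 11.3·(31.5 − T_b)
T_b = (55.5·14.4 − 11.3·31.5) / (55.5 − 11.3) = 443.25 / 44.2 = 10.028 °C ≈ 10.0 °C.

10.0 °C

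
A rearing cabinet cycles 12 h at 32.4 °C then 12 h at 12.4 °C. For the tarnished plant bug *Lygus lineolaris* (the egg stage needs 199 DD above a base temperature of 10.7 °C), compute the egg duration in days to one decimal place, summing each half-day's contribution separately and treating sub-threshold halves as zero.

Day half: max(0, 32.4 − 10.7) × 0.5 = 21.7 × 0.5 = 10.85 DD.
Night half: max(0, 12.4 − 10.7) × 0.5 = 1.7 × 0.5 = 0.85 DD.
Per 24 h: 11.70 DD/day.
Duration = 199 / 11.70 = 17.009 ≈ 17.0 days.

17.0 days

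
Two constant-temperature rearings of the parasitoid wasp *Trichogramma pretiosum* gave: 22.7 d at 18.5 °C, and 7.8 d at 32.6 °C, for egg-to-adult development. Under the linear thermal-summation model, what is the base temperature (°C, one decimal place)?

Linear rate model ⇒ the product D·(T − T_b) is constant across temperatures.
22.7·(18.5 − T_b) = 7.8·(32.6 − T_b)
T_b = (22.7·18.5 − 7.8·32.6) / (22.7 − 7.8) = 165.67 / 14.9 = 11.119 °C ≈ 11.1 °C.

11.1 °C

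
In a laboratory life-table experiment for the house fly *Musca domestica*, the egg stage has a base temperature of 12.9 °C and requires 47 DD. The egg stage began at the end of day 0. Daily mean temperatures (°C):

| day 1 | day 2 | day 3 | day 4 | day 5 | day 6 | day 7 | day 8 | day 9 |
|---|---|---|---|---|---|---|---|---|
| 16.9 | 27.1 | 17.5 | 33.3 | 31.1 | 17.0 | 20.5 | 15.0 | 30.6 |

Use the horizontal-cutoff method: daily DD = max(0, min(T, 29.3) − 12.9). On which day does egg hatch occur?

day 5

Daily DD above 12.9 °C (capped at 16.4): 4.0, 14.2, 4.6, 16.4, 16.4, 4.1, 7.6, 2.1, 16.4.
Cumulative: 4.0, 18.2, 22.8, 39.2, 55.6, 59.7, 67.3, 69.4, 85.8.
The total first reaches 47 DD on day 5.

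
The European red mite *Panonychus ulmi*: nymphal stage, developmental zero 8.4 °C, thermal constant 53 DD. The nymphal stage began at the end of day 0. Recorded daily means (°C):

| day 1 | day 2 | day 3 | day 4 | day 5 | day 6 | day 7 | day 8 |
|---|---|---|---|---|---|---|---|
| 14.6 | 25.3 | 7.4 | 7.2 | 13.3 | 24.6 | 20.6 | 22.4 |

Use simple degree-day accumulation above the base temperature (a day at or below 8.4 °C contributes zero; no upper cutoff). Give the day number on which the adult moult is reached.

day 7

Daily DD above 8.4 °C: 6.2, 16.9, 0.0, 0.0, 4.9, 16.2, 12.2, 14.0.
Cumulative: 6.2, 23.1, 23.1, 23.1, 28.0, 44.2, 56.4, 70.4.
The total first reaches 53 DD on day 7.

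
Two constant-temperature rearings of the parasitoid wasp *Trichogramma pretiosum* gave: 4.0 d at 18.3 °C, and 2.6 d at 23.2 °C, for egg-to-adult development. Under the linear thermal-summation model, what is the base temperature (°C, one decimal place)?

9.2 °C

Equal thermal constants: D₁(T₁ − T_b) = D₂(T₂ − T_b).
4.0·(18.3 − T_b) = 2.6·(23.2 − T_b)
T_b = (4.0·18.3 − 2.6·23.2) / (4.0 − 2.6) = 12.88 / 1.4 = 9.200 °C ≈ 9.2 °C.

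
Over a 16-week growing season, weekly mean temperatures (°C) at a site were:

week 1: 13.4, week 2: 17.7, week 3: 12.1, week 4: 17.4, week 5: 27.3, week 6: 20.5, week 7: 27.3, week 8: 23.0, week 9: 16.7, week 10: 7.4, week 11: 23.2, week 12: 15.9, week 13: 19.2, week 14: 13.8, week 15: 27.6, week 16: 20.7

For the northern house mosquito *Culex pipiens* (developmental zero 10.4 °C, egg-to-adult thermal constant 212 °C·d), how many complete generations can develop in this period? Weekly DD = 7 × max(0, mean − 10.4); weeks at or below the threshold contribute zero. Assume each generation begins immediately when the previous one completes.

4 generations

Weekly DD (7 × max(0, T̄ − 10.4)): 21.0, 51.1, 11.9, 49.0, 118.3, 70.7, 118.3, 88.2, 44.1, 0.0, 89.6, 38.5, 61.6, 23.8, 120.4, 72.1.
Season total = 978.6 DD.
Complete generations = ⌊978.6 / 212⌋ = 4.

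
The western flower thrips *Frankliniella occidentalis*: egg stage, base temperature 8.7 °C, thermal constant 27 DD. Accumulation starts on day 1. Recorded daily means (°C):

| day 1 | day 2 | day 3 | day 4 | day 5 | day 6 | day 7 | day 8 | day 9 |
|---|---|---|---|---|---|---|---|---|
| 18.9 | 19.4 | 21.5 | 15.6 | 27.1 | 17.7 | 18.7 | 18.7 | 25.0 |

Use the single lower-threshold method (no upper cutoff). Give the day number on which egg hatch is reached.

day 3

Daily DD above 8.7 °C: 10.2, 10.7, 12.8, 6.9, 18.4, 9.0, 10.0, 10.0, 16.3.
Cumulative: 10.2, 20.9, 33.7, 40.6, 59.0, 68.0, 78.0, 88.0, 104.3.
The total first reaches 27 DD on day 3.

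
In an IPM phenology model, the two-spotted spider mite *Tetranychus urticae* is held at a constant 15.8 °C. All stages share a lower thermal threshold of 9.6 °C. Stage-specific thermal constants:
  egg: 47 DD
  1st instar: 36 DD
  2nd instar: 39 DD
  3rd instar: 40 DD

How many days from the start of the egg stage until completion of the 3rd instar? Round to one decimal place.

Daily accumulation at 15.8 °C = 15.8 − 9.6 = 6.2 DD/day.
Total K = 47 + 36 + 39 + 40 = 162 DD.
Total duration = 162 / 6.2 = 26.129 ≈ 26.1 days.

26.1 days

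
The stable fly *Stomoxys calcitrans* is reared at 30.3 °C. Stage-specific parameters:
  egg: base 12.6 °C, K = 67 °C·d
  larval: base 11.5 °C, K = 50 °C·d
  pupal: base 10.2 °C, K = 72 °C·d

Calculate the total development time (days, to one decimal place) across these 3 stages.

egg: 67 / (30.3 − 12.6) = 67 / 17.7 = 3.785 d.
larval: 50 / (30.3 − 11.5) = 50 / 18.8 = 2.660 d.
pupal: 72 / (30.3 − 10.2) = 72 / 20.1 = 3.582 d.
Sum = 10.027 ≈ 10.0 days.

10.0 days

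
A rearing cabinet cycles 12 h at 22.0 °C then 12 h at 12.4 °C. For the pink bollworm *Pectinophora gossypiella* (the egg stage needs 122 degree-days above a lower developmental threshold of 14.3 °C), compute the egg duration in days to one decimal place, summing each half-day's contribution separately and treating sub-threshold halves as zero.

Day half: max(0, 22.0 − 14.3) × 0.5 = 7.7 × 0.5 = 3.85 DD.
Night half: max(0, 12.4 − 14.3) × 0.5 = 0.0 × 0.5 = 0.00 DD.
Per 24 h: 3.85 DD/day.
Duration = 122 / 3.85 = 31.688 ≈ 31.7 days.

31.7 days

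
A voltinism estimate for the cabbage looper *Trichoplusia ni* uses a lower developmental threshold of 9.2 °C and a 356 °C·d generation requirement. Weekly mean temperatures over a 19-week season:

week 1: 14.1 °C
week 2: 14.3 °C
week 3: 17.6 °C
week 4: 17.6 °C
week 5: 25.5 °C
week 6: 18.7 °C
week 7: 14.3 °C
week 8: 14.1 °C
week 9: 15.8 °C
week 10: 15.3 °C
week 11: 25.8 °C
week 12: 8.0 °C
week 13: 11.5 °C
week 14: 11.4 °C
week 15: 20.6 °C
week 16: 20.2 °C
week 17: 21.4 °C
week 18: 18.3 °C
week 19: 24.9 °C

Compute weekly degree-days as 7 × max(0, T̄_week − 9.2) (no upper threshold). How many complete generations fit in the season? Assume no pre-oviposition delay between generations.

Weekly DD (7 × max(0, T̄ − 9.2)): 34.3, 35.7, 58.8, 58.8, 114.1, 66.5, 35.7, 34.3, 46.2, 42.7, 116.2, 0.0, 16.1, 15.4, 79.8, 77.0, 85.4, 63.7, 109.9.
Season total = 1090.6 DD.
Complete generations = ⌊1090.6 / 356⌋ = 3.

3 generations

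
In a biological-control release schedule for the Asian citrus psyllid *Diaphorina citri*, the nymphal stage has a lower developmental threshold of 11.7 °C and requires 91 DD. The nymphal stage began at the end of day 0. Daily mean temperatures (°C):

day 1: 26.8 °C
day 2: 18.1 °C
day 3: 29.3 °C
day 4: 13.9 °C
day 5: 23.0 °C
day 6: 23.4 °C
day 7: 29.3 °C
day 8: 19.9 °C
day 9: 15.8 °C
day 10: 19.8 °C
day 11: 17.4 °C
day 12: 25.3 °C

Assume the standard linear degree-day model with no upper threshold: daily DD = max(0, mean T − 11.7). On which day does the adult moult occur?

day 9

Daily DD above 11.7 °C: 15.1, 6.4, 17.6, 2.2, 11.3, 11.7, 17.6, 8.2, 4.1, 8.1, 5.7, 13.6.
Cumulative: 15.1, 21.5, 39.1, 41.3, 52.6, 64.3, 81.9, 90.1, 94.2, 102.3, 108.0, 121.6.
The total first reaches 91 DD on day 9.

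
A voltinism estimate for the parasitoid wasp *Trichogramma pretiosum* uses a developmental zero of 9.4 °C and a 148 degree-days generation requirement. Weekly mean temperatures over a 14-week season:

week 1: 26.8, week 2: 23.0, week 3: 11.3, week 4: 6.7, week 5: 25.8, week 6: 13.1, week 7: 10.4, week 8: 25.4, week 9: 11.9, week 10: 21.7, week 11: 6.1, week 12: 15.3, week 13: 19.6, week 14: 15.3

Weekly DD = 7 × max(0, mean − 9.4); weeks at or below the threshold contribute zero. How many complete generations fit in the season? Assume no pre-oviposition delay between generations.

Weekly DD (7 × max(0, T̄ − 9.4)): 121.8, 95.2, 13.3, 0.0, 114.8, 25.9, 7.0, 112.0, 17.5, 86.1, 0.0, 41.3, 71.4, 41.3.
Season total = 747.6 DD.
Complete generations = ⌊747.6 / 148⌋ = 5.

5 generations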